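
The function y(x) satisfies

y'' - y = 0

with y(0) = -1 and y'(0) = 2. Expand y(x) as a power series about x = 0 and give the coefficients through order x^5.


Ansatz: y(x) = sum_{n>=0} a_n x^n, so y'(x) = sum_{n>=1} n a_n x^(n-1) and y''(x) = sum_{n>=2} n(n-1) a_n x^(n-2).
Substitute into P(x) y'' + Q(x) y' + R(x) y = 0 with P(x) = 1, Q(x) = 0, R(x) = -1, and match powers of x.
Initial conditions: a_0 = -1, a_1 = 2.
Setting the coefficient of each power of x to zero and solving order by order (substituting the coefficients already found):
  x^0: 2 a_2 - a_0 = 0  ->  2 a_2 = a_0 = -1  ->  a_2 = -1/2
  x^1: 6 a_3 - a_1 = 0  ->  6 a_3 = a_1 = 2  ->  a_3 = 1/3
  x^2: 12 a_4 - a_2 = 0  ->  12 a_4 = a_2 = -1/2  ->  a_4 = -1/24
  x^3: 20 a_5 - a_3 = 0  ->  20 a_5 = a_3 = 1/3  ->  a_5 = 1/60
Truncated series: y(x) = -1 + 2 x - (1/2) x^2 + (1/3) x^3 - (1/24) x^4 + (1/60) x^5 + O(x^6).

a_0 = -1; a_1 = 2; a_2 = -1/2; a_3 = 1/3; a_4 = -1/24; a_5 = 1/60


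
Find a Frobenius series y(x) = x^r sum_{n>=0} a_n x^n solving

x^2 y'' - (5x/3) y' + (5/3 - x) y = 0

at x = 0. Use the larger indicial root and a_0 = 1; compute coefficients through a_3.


Write in Frobenius form y'' + (p(x)/x) y' + (q(x)/x^2) y = 0:
  p(x) = -5/3,  q(x) = 5/3 - x.
Indicial equation: r(r-1) + (-5/3) r + (5/3) = 0 -> roots r_1 = 5/3, r_2 = 1.
Take r = r_1 = 5/3. Let y(x) = x^r sum_{n>=0} a_n x^n with a_0 = 1.
Substitute y = x^r sum a_n x^n and match x^{r+n}. The recurrence is
  D(n) a_n - 1 a_{n-1} = 0,  where D(n) = (r+n)(r+n-1) + (-5/3)(r+n) + (5/3).
  a_n = 1 / D(n) * a_{n-1}.
Since the indicial polynomial factors as (r - r_1)(r - r_2), D(n) = (r_1 + n - r_1)(r_1 + n - r_2) = n(n + 2/3).
Evaluating step by step (a_0 = 1):
  n = 1: D(1) = 1(1 + 2/3) = 5/3; numerator = 1(1) = 1; a_1 = (1)/(5/3) = 3/5
  n = 2: D(2) = 2(2 + 2/3) = 16/3; numerator = 1(3/5) = 3/5; a_2 = (3/5)/(16/3) = 9/80
  n = 3: D(3) = 3(3 + 2/3) = 11; numerator = 1(9/80) = 9/80; a_3 = (9/80)/(11) = 9/880

r = 5/3; a_0 = 1; a_1 = 3/5; a_2 = 9/80; a_3 = 9/880


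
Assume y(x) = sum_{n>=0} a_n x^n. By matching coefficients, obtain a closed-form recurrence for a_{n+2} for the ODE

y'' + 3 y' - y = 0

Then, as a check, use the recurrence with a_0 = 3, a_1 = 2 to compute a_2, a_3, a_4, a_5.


Substitute y = sum_n a_n x^n.
y''(x) has coefficient (n+2)(n+1) a_{n+2} at x^n;
3 y'(x) has coefficient 3 (n+1) a_{n+1} at x^n;
-y(x) has coefficient -1 a_n at x^n.
Matching x^n: (n+2)(n+1) a_{n+2} + 3 (n+1) a_{n+1} - 1 a_n = 0.
Thus a_{n+2} = [-3 (n+1) a_{n+1} + 1 a_n] / ((n+1)(n+2)).

Check with a_0 = 3, a_1 = 2 (apply the recurrence for n = 0, 1, 2, 3): a_0 = 3, a_1 = 2, a_2 = -3/2, a_3 = 11/6, a_4 = -3/2, a_5 = 119/120.

a_(n+2) = [-3 (n+1) a_(n+1) + 1 a_n] / ((n+1)(n+2)); check: a_0 = 3, a_1 = 2, a_2 = -3/2, a_3 = 11/6, a_4 = -3/2, a_5 = 119/120


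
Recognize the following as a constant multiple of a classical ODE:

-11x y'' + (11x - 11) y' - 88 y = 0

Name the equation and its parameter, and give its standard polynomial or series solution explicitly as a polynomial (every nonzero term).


All three coefficients share the factor -11; dividing through by -11 gives  x y'' + (1 - x) y' + 8 y = 0.
This matches the Laguerre equation x y'' + (1 - x) y' + n y = 0 with n = 8; the polynomial solution is L_8(x).
With y = sum_k a_k x^k, matching x^k gives (k+1)k a_{k+1} + (k+1) a_{k+1} - k a_k + n a_k = 0, i.e. (k+1)^2 a_{k+1} = (k - n) a_k = (k - 8) a_k. The right side vanishes at k = 8, so the series terminates at degree 8.
Standard normalization L_n(0) = 1 gives a_0 = 1. Work upward with a_{k+1} = (k - 8) a_k / (k+1)^2:
  a_1 = (0 - 8)(1) / 1^2 = -8/1 = -8
  a_2 = (1 - 8)(-8) / 2^2 = 56/4 = 14
  a_3 = (2 - 8)(14) / 3^2 = -84/9 = -28/3
  a_4 = (3 - 8)(-28/3) / 4^2 = (140/3)/16 = 35/12
  a_5 = (4 - 8)(35/12) / 5^2 = (-35/3)/25 = -7/15
  a_6 = (5 - 8)(-7/15) / 6^2 = (7/5)/36 = 7/180
  a_7 = (6 - 8)(7/180) / 7^2 = (-7/90)/49 = -1/630
  a_8 = (7 - 8)(-1/630) / 8^2 = (1/630)/64 = 1/40320
Hence L_8(x) = x^8/40320 - x^7/630 + 7 x^6/180 - 7 x^5/15 + 35 x^4/12 - 28 x^3/3 + 14 x^2 - 8 x + 1.

L_8(x); series = x^8/40320 - x^7/630 + 7 x^6/180 - 7 x^5/15 + 35 x^4/12 - 28 x^3/3 + 14 x^2 - 8 x + 1


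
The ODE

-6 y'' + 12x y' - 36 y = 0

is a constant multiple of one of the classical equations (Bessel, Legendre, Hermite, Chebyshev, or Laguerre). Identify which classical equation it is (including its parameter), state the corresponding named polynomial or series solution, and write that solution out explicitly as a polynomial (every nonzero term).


All three coefficients share the factor -6; dividing through by -6 gives  y'' - 2x y' + 6 y = 0.
This matches the Hermite equation y'' - 2x y' + 2n y = 0 with 2n = 6, so n = 3; the polynomial solution is H_3(x).
With y = sum_k a_k x^k, matching x^k gives (k+2)(k+1) a_{k+2} = 2(k - n) a_k = 2(k - 3) a_k. The right side vanishes at k = 3, so the series with the parity of 3 terminates at degree 3.
Standard normalization: leading coefficient of H_n is 2^n, so a_3 = 2^3 = 8. Work downward with a_k = (k+1)(k+2) a_{k+2} / (2(k - n)):
  a_1 = (2)(3)(8) / (2(1 - 3)) = 48/(-4) = -12
Hence H_3(x) = 8 x^3 - 12 x.

H_3(x); series = 8 x^3 - 12 x


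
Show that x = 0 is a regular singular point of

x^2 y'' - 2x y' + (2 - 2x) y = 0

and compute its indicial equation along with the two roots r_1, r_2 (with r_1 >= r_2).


Divide by x^2 to reach normal form y'' + P_1(x) y' + P_2(x) y = 0 with P_1(x) = -2/x and P_2(x) = -2/x + 2/x^2.
x = 0 is a singular point because the y'-coefficient -2/x has a pole at x = 0 and the y-coefficient -2/x + 2/x^2 has a pole at x = 0.
It is a regular singular point because x P_1(x) = p(x) = -2 and x^2 P_2(x) = q(x) = 2 - 2x are polynomials, hence analytic at x = 0.
p(0) = -2,  q(0) = 2.
Indicial equation: r(r-1) + p(0) r + q(0) = 0, i.e. r^2 + (p(0) - 1) r + q(0) = 0, i.e. r^2 - 3 r + 2 = 0.
Discriminant: (-3)^2 - 4(2) = 1, so r = (3 ± 1)/2.
Solving: r_1 = 2, r_2 = 1.

indicial: r^2 - 3 r + 2 = 0; roots r_1 = 2, r_2 = 1


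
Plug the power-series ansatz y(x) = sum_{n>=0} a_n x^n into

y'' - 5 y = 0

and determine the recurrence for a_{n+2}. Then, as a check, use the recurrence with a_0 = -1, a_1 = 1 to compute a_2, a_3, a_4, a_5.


Substitute y = sum_n a_n x^n into y'' + (const) y = 0.
y''(x) = sum_{n>=0} (n+2)(n+1) a_{n+2} x^n.
The ODE becomes sum_n [(n+2)(n+1) a_{n+2} - 5 a_n] x^n = 0.
Setting each coefficient to zero gives the recurrence:
  (n+2)(n+1) a_{n+2} - 5 a_n = 0,
  a_{n+2} = 5 / ((n+1)(n+2)) a_n.

Check with a_0 = -1, a_1 = 1 (apply the recurrence for n = 0, 1, 2, 3): a_0 = -1, a_1 = 1, a_2 = -5/2, a_3 = 5/6, a_4 = -25/24, a_5 = 5/24.

a_{n+2} = 5/((n+1)(n+2)) * a_n; check: a_0 = -1, a_1 = 1, a_2 = -5/2, a_3 = 5/6, a_4 = -25/24, a_5 = 5/24


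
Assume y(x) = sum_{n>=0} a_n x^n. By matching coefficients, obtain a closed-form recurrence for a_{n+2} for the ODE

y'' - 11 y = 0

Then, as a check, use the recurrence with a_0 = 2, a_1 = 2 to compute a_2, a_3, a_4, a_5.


Substitute y = sum_n a_n x^n into y'' + (const) y = 0.
y''(x) = sum_{n>=0} (n+2)(n+1) a_{n+2} x^n.
The ODE becomes sum_n [(n+2)(n+1) a_{n+2} - 11 a_n] x^n = 0.
Setting each coefficient to zero gives the recurrence:
  (n+2)(n+1) a_{n+2} - 11 a_n = 0,
  a_{n+2} = 11 / ((n+1)(n+2)) a_n.

Check with a_0 = 2, a_1 = 2 (apply the recurrence for n = 0, 1, 2, 3): a_0 = 2, a_1 = 2, a_2 = 11, a_3 = 11/3, a_4 = 121/12, a_5 = 121/60.

a_{n+2} = 11/((n+1)(n+2)) * a_n; check: a_0 = 2, a_1 = 2, a_2 = 11, a_3 = 11/3, a_4 = 121/12, a_5 = 121/60


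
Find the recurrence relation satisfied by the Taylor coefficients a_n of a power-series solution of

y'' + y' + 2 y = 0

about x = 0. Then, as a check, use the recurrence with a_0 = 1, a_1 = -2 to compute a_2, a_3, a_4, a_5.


Substitute y = sum_n a_n x^n.
y''(x) has coefficient (n+2)(n+1) a_{n+2} at x^n;
y'(x) has coefficient (n+1) a_{n+1} at x^n;
2 y(x) has coefficient 2 a_n at x^n.
Matching x^n: (n+2)(n+1) a_{n+2} + (n+1) a_{n+1} + 2 a_n = 0.
Thus a_{n+2} = [-(n+1) a_{n+1} - 2 a_n] / ((n+1)(n+2)).

Check with a_0 = 1, a_1 = -2 (apply the recurrence for n = 0, 1, 2, 3): a_0 = 1, a_1 = -2, a_2 = 0, a_3 = 2/3, a_4 = -1/6, a_5 = -1/30.

a_(n+2) = [-(n+1) a_(n+1) - 2 a_n] / ((n+1)(n+2)); check: a_0 = 1, a_1 = -2, a_2 = 0, a_3 = 2/3, a_4 = -1/6, a_5 = -1/30


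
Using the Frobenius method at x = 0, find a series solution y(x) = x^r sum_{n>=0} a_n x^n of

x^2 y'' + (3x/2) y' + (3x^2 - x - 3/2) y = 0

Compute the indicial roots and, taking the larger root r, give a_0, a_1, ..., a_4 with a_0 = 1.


Write in Frobenius form y'' + (p(x)/x) y' + (q(x)/x^2) y = 0:
  p(x) = 3/2,  q(x) = 3x^2 - x - 3/2.
Indicial equation: r(r-1) + (3/2) r + (-3/2) = 0 -> roots r_1 = 1, r_2 = -3/2.
Take r = r_1 = 1. Let y(x) = x^r sum_{n>=0} a_n x^n with a_0 = 1.
Substitute y = x^r sum a_n x^n and match x^{r+n}. The recurrence is
  D(n) a_n - 1 a_{n-1} + 3 a_{n-2} = 0,  where D(n) = (r+n)(r+n-1) + (3/2)(r+n) + (-3/2).
  a_n = [1 a_{n-1} - 3 a_{n-2}] / D(n).
Since the indicial polynomial factors as (r - r_1)(r - r_2), D(n) = (r_1 + n - r_1)(r_1 + n - r_2) = n(n + 5/2).
Evaluating step by step (a_0 = 1):
  n = 1: D(1) = 1(1 + 5/2) = 7/2; numerator = 1(1) = 1; a_1 = (1)/(7/2) = 2/7
  n = 2: D(2) = 2(2 + 5/2) = 9; numerator = 1(2/7) - 3(1) = -19/7; a_2 = (-19/7)/(9) = -19/63
  n = 3: D(3) = 3(3 + 5/2) = 33/2; numerator = 1(-19/63) - 3(2/7) = -73/63; a_3 = (-73/63)/(33/2) = -146/2079
  n = 4: D(4) = 4(4 + 5/2) = 26; numerator = 1(-146/2079) - 3(-19/63) = 1735/2079; a_4 = (1735/2079)/(26) = 1735/54054

r = 1; a_0 = 1; a_1 = 2/7; a_2 = -19/63; a_3 = -146/2079; a_4 = 1735/54054


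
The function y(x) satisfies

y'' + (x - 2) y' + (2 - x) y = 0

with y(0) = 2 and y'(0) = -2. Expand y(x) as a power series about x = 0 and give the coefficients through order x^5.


Ansatz: y(x) = sum_{n>=0} a_n x^n, so y'(x) = sum_{n>=1} n a_n x^(n-1) and y''(x) = sum_{n>=2} n(n-1) a_n x^(n-2).
Substitute into P(x) y'' + Q(x) y' + R(x) y = 0 with P(x) = 1, Q(x) = x - 2, R(x) = 2 - x, and match powers of x.
Initial conditions: a_0 = 2, a_1 = -2.
Setting the coefficient of each power of x to zero and solving order by order (substituting the coefficients already found):
  x^0: 2 a_2 - 2 a_1 + 2 a_0 = 0  ->  2 a_2 = 2 a_1 - 2 a_0 = -8  ->  a_2 = -4
  x^1: 6 a_3 - 4 a_2 + 3 a_1 - a_0 = 0  ->  6 a_3 = 4 a_2 - 3 a_1 + a_0 = -8  ->  a_3 = -4/3
  x^2: 12 a_4 - 6 a_3 + 4 a_2 - a_1 = 0  ->  12 a_4 = 6 a_3 - 4 a_2 + a_1 = 6  ->  a_4 = 1/2
  x^3: 20 a_5 - 8 a_4 + 5 a_3 - a_2 = 0  ->  20 a_5 = 8 a_4 - 5 a_3 + a_2 = 20/3  ->  a_5 = 1/3
Truncated series: y(x) = 2 - 2 x - 4 x^2 - (4/3) x^3 + (1/2) x^4 + (1/3) x^5 + O(x^6).

a_0 = 2; a_1 = -2; a_2 = -4; a_3 = -4/3; a_4 = 1/2; a_5 = 1/3


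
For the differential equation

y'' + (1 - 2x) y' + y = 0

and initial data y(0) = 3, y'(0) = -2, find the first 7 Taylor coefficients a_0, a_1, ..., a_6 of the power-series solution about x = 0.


Ansatz: y(x) = sum_{n>=0} a_n x^n, so y'(x) = sum_{n>=1} n a_n x^(n-1) and y''(x) = sum_{n>=2} n(n-1) a_n x^(n-2).
Substitute into P(x) y'' + Q(x) y' + R(x) y = 0 with P(x) = 1, Q(x) = 1 - 2x, R(x) = 1, and match powers of x.
Initial conditions: a_0 = 3, a_1 = -2.
Setting the coefficient of each power of x to zero and solving order by order (substituting the coefficients already found):
  x^0: 2 a_2 + a_1 + a_0 = 0  ->  2 a_2 = -a_1 - a_0 = -1  ->  a_2 = -1/2
  x^1: 6 a_3 + 2 a_2 - a_1 = 0  ->  6 a_3 = -2 a_2 + a_1 = -1  ->  a_3 = -1/6
  x^2: 12 a_4 + 3 a_3 - 3 a_2 = 0  ->  12 a_4 = -3 a_3 + 3 a_2 = -1  ->  a_4 = -1/12
  x^3: 20 a_5 + 4 a_4 - 5 a_3 = 0  ->  20 a_5 = -4 a_4 + 5 a_3 = -1/2  ->  a_5 = -1/40
  x^4: 30 a_6 + 5 a_5 - 7 a_4 = 0  ->  30 a_6 = -5 a_5 + 7 a_4 = -11/24  ->  a_6 = -11/720
Truncated series: y(x) = 3 - 2 x - (1/2) x^2 - (1/6) x^3 - (1/12) x^4 - (1/40) x^5 - (11/720) x^6 + O(x^7).

a_0 = 3; a_1 = -2; a_2 = -1/2; a_3 = -1/6; a_4 = -1/12; a_5 = -1/40; a_6 = -11/720


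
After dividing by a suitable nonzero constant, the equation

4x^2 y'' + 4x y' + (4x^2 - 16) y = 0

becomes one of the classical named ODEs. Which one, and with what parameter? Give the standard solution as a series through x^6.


All three coefficients share the factor 4; dividing through by 4 gives  x^2 y'' + x y' + (x^2 - 4) y = 0.
This matches the Bessel equation x^2 y'' + x y' + (x^2 - nu^2) y = 0 with nu^2 = 4, so nu = 2; the solution bounded at x = 0 is J_2(x).
Frobenius at x = 0: indicial roots ±nu; for r = nu the recurrence k(k + 2nu) c_k = -c_{k-2} gives the standard series J_nu(x) = sum_{k>=0} (-1)^k / (k! (k+nu)!) (x/2)^(2k+nu). Evaluate the first 3 terms:
  k = 0: (-1)^0 / (0! * 2! * 2^2) x^2 = 1/(1*2*4) x^2 = (1/8) x^2
  k = 1: (-1)^1 / (1! * 3! * 2^4) x^4 = -1/(1*6*16) x^4 = (-1/96) x^4
  k = 2: (-1)^2 / (2! * 4! * 2^6) x^6 = 1/(2*24*64) x^6 = (1/3072) x^6
Hence J_2(x) = x^6/3072 - x^4/96 + x^2/8 + ....

J_2(x); series = x^6/3072 - x^4/96 + x^2/8


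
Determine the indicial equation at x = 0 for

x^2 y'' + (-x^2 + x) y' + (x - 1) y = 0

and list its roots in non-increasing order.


Divide by x^2 to reach normal form y'' + P_1(x) y' + P_2(x) y = 0 with P_1(x) = -1 + 1/x and P_2(x) = 1/x - 1/x^2.
x = 0 is a singular point because the y'-coefficient -1 + 1/x has a pole at x = 0 and the y-coefficient 1/x - 1/x^2 has a pole at x = 0.
It is a regular singular point because x P_1(x) = p(x) = 1 - x and x^2 P_2(x) = q(x) = x - 1 are polynomials, hence analytic at x = 0.
p(0) = 1,  q(0) = -1.
Indicial equation: r(r-1) + p(0) r + q(0) = 0, i.e. r^2 + (p(0) - 1) r + q(0) = 0, i.e. r^2 - 1 = 0.
Discriminant: (0)^2 - 4(-1) = 4, so r = (0 ± 2)/2.
Solving: r_1 = 1, r_2 = -1.

indicial: r^2 - 1 = 0; roots r_1 = 1, r_2 = -1


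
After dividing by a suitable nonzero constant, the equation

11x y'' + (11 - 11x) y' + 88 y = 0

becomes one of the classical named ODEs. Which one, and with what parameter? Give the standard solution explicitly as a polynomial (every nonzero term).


All three coefficients share the factor 11; dividing through by 11 gives  x y'' + (1 - x) y' + 8 y = 0.
This matches the Laguerre equation x y'' + (1 - x) y' + n y = 0 with n = 8; the polynomial solution is L_8(x).
With y = sum_k a_k x^k, matching x^k gives (k+1)k a_{k+1} + (k+1) a_{k+1} - k a_k + n a_k = 0, i.e. (k+1)^2 a_{k+1} = (k - n) a_k = (k - 8) a_k. The right side vanishes at k = 8, so the series terminates at degree 8.
Standard normalization L_n(0) = 1 gives a_0 = 1. Work upward with a_{k+1} = (k - 8) a_k / (k+1)^2:
  a_1 = (0 - 8)(1) / 1^2 = -8/1 = -8
  a_2 = (1 - 8)(-8) / 2^2 = 56/4 = 14
  a_3 = (2 - 8)(14) / 3^2 = -84/9 = -28/3
  a_4 = (3 - 8)(-28/3) / 4^2 = (140/3)/16 = 35/12
  a_5 = (4 - 8)(35/12) / 5^2 = (-35/3)/25 = -7/15
  a_6 = (5 - 8)(-7/15) / 6^2 = (7/5)/36 = 7/180
  a_7 = (6 - 8)(7/180) / 7^2 = (-7/90)/49 = -1/630
  a_8 = (7 - 8)(-1/630) / 8^2 = (1/630)/64 = 1/40320
Hence L_8(x) = x^8/40320 - x^7/630 + 7 x^6/180 - 7 x^5/15 + 35 x^4/12 - 28 x^3/3 + 14 x^2 - 8 x + 1.

L_8(x); series = x^8/40320 - x^7/630 + 7 x^6/180 - 7 x^5/15 + 35 x^4/12 - 28 x^3/3 + 14 x^2 - 8 x + 1


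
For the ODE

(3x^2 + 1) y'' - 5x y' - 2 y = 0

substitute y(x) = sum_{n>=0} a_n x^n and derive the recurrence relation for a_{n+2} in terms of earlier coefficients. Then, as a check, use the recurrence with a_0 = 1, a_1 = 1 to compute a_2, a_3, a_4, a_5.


Substitute y = sum_n a_n x^n.
(1 + 3 x^2) y'' contributes (n+2)(n+1) a_{n+2} + 3 n(n-1) a_n at x^n.
-5 x y'(x) contributes -5 n a_n at x^n.
-2 y(x) contributes -2 a_n at x^n.
Matching x^n: (n+2)(n+1) a_{n+2} + (3 n(n-1) - 5 n - 2) a_n = 0.
Thus a_{n+2} = (-3 n(n-1) + 5 n + 2) / ((n+1)(n+2)) * a_n.

Check with a_0 = 1, a_1 = 1 (apply the recurrence for n = 0, 1, 2, 3): a_0 = 1, a_1 = 1, a_2 = 1, a_3 = 7/6, a_4 = 1/2, a_5 = -7/120.

a_(n+2) = (-3 n(n-1) + 5 n + 2) / ((n+1)(n+2)) * a_n; check: a_0 = 1, a_1 = 1, a_2 = 1, a_3 = 7/6, a_4 = 1/2, a_5 = -7/120


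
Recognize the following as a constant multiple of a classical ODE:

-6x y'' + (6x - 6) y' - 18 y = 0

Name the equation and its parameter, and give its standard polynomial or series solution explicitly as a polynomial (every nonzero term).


All three coefficients share the factor -6; dividing through by -6 gives  x y'' + (1 - x) y' + 3 y = 0.
This matches the Laguerre equation x y'' + (1 - x) y' + n y = 0 with n = 3; the polynomial solution is L_3(x).
With y = sum_k a_k x^k, matching x^k gives (k+1)k a_{k+1} + (k+1) a_{k+1} - k a_k + n a_k = 0, i.e. (k+1)^2 a_{k+1} = (k - n) a_k = (k - 3) a_k. The right side vanishes at k = 3, so the series terminates at degree 3.
Standard normalization L_n(0) = 1 gives a_0 = 1. Work upward with a_{k+1} = (k - 3) a_k / (k+1)^2:
  a_1 = (0 - 3)(1) / 1^2 = -3/1 = -3
  a_2 = (1 - 3)(-3) / 2^2 = 6/4 = 3/2
  a_3 = (2 - 3)(3/2) / 3^2 = (-3/2)/9 = -1/6
Hence L_3(x) = -x^3/6 + 3 x^2/2 - 3 x + 1.

L_3(x); series = -x^3/6 + 3 x^2/2 - 3 x + 1


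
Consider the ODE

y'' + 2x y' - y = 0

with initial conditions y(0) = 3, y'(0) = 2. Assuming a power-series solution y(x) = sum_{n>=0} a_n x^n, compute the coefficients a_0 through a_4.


Ansatz: y(x) = sum_{n>=0} a_n x^n, so y'(x) = sum_{n>=1} n a_n x^(n-1) and y''(x) = sum_{n>=2} n(n-1) a_n x^(n-2).
Substitute into P(x) y'' + Q(x) y' + R(x) y = 0 with P(x) = 1, Q(x) = 2x, R(x) = -1, and match powers of x.
Initial conditions: a_0 = 3, a_1 = 2.
Setting the coefficient of each power of x to zero and solving order by order (substituting the coefficients already found):
  x^0: 2 a_2 - a_0 = 0  ->  2 a_2 = a_0 = 3  ->  a_2 = 3/2
  x^1: 6 a_3 + a_1 = 0  ->  6 a_3 = -a_1 = -2  ->  a_3 = -1/3
  x^2: 12 a_4 + 3 a_2 = 0  ->  12 a_4 = -3 a_2 = -9/2  ->  a_4 = -3/8
Truncated series: y(x) = 3 + 2 x + (3/2) x^2 - (1/3) x^3 - (3/8) x^4 + O(x^5).

a_0 = 3; a_1 = 2; a_2 = 3/2; a_3 = -1/3; a_4 = -3/8


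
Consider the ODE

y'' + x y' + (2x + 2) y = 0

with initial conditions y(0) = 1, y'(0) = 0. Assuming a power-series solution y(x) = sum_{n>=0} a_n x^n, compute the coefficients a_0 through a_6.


Ansatz: y(x) = sum_{n>=0} a_n x^n, so y'(x) = sum_{n>=1} n a_n x^(n-1) and y''(x) = sum_{n>=2} n(n-1) a_n x^(n-2).
Substitute into P(x) y'' + Q(x) y' + R(x) y = 0 with P(x) = 1, Q(x) = x, R(x) = 2x + 2, and match powers of x.
Initial conditions: a_0 = 1, a_1 = 0.
Setting the coefficient of each power of x to zero and solving order by order (substituting the coefficients already found):
  x^0: 2 a_2 + 2 a_0 = 0  ->  2 a_2 = -2 a_0 = -2  ->  a_2 = -1
  x^1: 6 a_3 + 3 a_1 + 2 a_0 = 0  ->  6 a_3 = -3 a_1 - 2 a_0 = -2  ->  a_3 = -1/3
  x^2: 12 a_4 + 4 a_2 + 2 a_1 = 0  ->  12 a_4 = -4 a_2 - 2 a_1 = 4  ->  a_4 = 1/3
  x^3: 20 a_5 + 5 a_3 + 2 a_2 = 0  ->  20 a_5 = -5 a_3 - 2 a_2 = 11/3  ->  a_5 = 11/60
  x^4: 30 a_6 + 6 a_4 + 2 a_3 = 0  ->  30 a_6 = -6 a_4 - 2 a_3 = -4/3  ->  a_6 = -2/45
Truncated series: y(x) = 1 - x^2 - (1/3) x^3 + (1/3) x^4 + (11/60) x^5 - (2/45) x^6 + O(x^7).

a_0 = 1; a_1 = 0; a_2 = -1; a_3 = -1/3; a_4 = 1/3; a_5 = 11/60; a_6 = -2/45


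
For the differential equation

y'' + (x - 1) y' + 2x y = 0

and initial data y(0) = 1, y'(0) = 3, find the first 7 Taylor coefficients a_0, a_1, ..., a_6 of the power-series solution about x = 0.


Ansatz: y(x) = sum_{n>=0} a_n x^n, so y'(x) = sum_{n>=1} n a_n x^(n-1) and y''(x) = sum_{n>=2} n(n-1) a_n x^(n-2).
Substitute into P(x) y'' + Q(x) y' + R(x) y = 0 with P(x) = 1, Q(x) = x - 1, R(x) = 2x, and match powers of x.
Initial conditions: a_0 = 1, a_1 = 3.
Setting the coefficient of each power of x to zero and solving order by order (substituting the coefficients already found):
  x^0: 2 a_2 - a_1 = 0  ->  2 a_2 = a_1 = 3  ->  a_2 = 3/2
  x^1: 6 a_3 - 2 a_2 + a_1 + 2 a_0 = 0  ->  6 a_3 = 2 a_2 - a_1 - 2 a_0 = -2  ->  a_3 = -1/3
  x^2: 12 a_4 - 3 a_3 + 2 a_2 + 2 a_1 = 0  ->  12 a_4 = 3 a_3 - 2 a_2 - 2 a_1 = -10  ->  a_4 = -5/6
  x^3: 20 a_5 - 4 a_4 + 3 a_3 + 2 a_2 = 0  ->  20 a_5 = 4 a_4 - 3 a_3 - 2 a_2 = -16/3  ->  a_5 = -4/15
  x^4: 30 a_6 - 5 a_5 + 4 a_4 + 2 a_3 = 0  ->  30 a_6 = 5 a_5 - 4 a_4 - 2 a_3 = 8/3  ->  a_6 = 4/45
Truncated series: y(x) = 1 + 3 x + (3/2) x^2 - (1/3) x^3 - (5/6) x^4 - (4/15) x^5 + (4/45) x^6 + O(x^7).

a_0 = 1; a_1 = 3; a_2 = 3/2; a_3 = -1/3; a_4 = -5/6; a_5 = -4/15; a_6 = 4/45


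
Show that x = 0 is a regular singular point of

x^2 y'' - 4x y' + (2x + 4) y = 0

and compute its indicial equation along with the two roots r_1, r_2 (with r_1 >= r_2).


Divide by x^2 to reach normal form y'' + P_1(x) y' + P_2(x) y = 0 with P_1(x) = -4/x and P_2(x) = 2/x + 4/x^2.
x = 0 is a singular point because the y'-coefficient -4/x has a pole at x = 0 and the y-coefficient 2/x + 4/x^2 has a pole at x = 0.
It is a regular singular point because x P_1(x) = p(x) = -4 and x^2 P_2(x) = q(x) = 2x + 4 are polynomials, hence analytic at x = 0.
p(0) = -4,  q(0) = 4.
Indicial equation: r(r-1) + p(0) r + q(0) = 0, i.e. r^2 + (p(0) - 1) r + q(0) = 0, i.e. r^2 - 5 r + 4 = 0.
Discriminant: (-5)^2 - 4(4) = 9, so r = (5 ± 3)/2.
Solving: r_1 = 4, r_2 = 1.

indicial: r^2 - 5 r + 4 = 0; roots r_1 = 4, r_2 = 1


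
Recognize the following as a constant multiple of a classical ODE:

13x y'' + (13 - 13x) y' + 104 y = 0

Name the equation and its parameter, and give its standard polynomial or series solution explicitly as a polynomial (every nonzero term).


All three coefficients share the factor 13; dividing through by 13 gives  x y'' + (1 - x) y' + 8 y = 0.
This matches the Laguerre equation x y'' + (1 - x) y' + n y = 0 with n = 8; the polynomial solution is L_8(x).
With y = sum_k a_k x^k, matching x^k gives (k+1)k a_{k+1} + (k+1) a_{k+1} - k a_k + n a_k = 0, i.e. (k+1)^2 a_{k+1} = (k - n) a_k = (k - 8) a_k. The right side vanishes at k = 8, so the series terminates at degree 8.
Standard normalization L_n(0) = 1 gives a_0 = 1. Work upward with a_{k+1} = (k - 8) a_k / (k+1)^2:
  a_1 = (0 - 8)(1) / 1^2 = -8/1 = -8
  a_2 = (1 - 8)(-8) / 2^2 = 56/4 = 14
  a_3 = (2 - 8)(14) / 3^2 = -84/9 = -28/3
  a_4 = (3 - 8)(-28/3) / 4^2 = (140/3)/16 = 35/12
  a_5 = (4 - 8)(35/12) / 5^2 = (-35/3)/25 = -7/15
  a_6 = (5 - 8)(-7/15) / 6^2 = (7/5)/36 = 7/180
  a_7 = (6 - 8)(7/180) / 7^2 = (-7/90)/49 = -1/630
  a_8 = (7 - 8)(-1/630) / 8^2 = (1/630)/64 = 1/40320
Hence L_8(x) = x^8/40320 - x^7/630 + 7 x^6/180 - 7 x^5/15 + 35 x^4/12 - 28 x^3/3 + 14 x^2 - 8 x + 1.

L_8(x); series = x^8/40320 - x^7/630 + 7 x^6/180 - 7 x^5/15 + 35 x^4/12 - 28 x^3/3 + 14 x^2 - 8 x + 1


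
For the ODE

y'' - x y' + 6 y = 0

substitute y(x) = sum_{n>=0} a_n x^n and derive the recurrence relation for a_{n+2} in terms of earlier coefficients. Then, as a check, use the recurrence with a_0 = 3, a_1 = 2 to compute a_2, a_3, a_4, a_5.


Substitute y = sum_n a_n x^n.
y''(x) has coefficient (n+2)(n+1) a_{n+2} at x^n;
-x y'(x) has coefficient -n a_n at x^n (shift);
6 y(x) has coefficient 6 a_n at x^n.
Matching x^n: (n+2)(n+1) a_{n+2} + (-n + 6) a_n = 0.
Thus a_{n+2} = (n - 6) / ((n+1)(n+2)) * a_n.

Check with a_0 = 3, a_1 = 2 (apply the recurrence for n = 0, 1, 2, 3): a_0 = 3, a_1 = 2, a_2 = -9, a_3 = -5/3, a_4 = 3, a_5 = 1/4.

a_(n+2) = (n - 6) / ((n+1)(n+2)) * a_n; check: a_0 = 3, a_1 = 2, a_2 = -9, a_3 = -5/3, a_4 = 3, a_5 = 1/4


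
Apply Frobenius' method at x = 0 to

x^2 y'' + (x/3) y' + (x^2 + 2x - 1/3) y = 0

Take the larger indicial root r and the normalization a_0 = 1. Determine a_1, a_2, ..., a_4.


Write in Frobenius form y'' + (p(x)/x) y' + (q(x)/x^2) y = 0:
  p(x) = 1/3,  q(x) = x^2 + 2x - 1/3.
Indicial equation: r(r-1) + (1/3) r + (-1/3) = 0 -> roots r_1 = 1, r_2 = -1/3.
Take r = r_1 = 1. Let y(x) = x^r sum_{n>=0} a_n x^n with a_0 = 1.
Substitute y = x^r sum a_n x^n and match x^{r+n}. The recurrence is
  D(n) a_n + 2 a_{n-1} + 1 a_{n-2} = 0,  where D(n) = (r+n)(r+n-1) + (1/3)(r+n) + (-1/3).
  a_n = [-2 a_{n-1} - 1 a_{n-2}] / D(n).
Since the indicial polynomial factors as (r - r_1)(r - r_2), D(n) = (r_1 + n - r_1)(r_1 + n - r_2) = n(n + 4/3).
Evaluating step by step (a_0 = 1):
  n = 1: D(1) = 1(1 + 4/3) = 7/3; numerator = -2(1) = -2; a_1 = (-2)/(7/3) = -6/7
  n = 2: D(2) = 2(2 + 4/3) = 20/3; numerator = -2(-6/7) - 1(1) = 5/7; a_2 = (5/7)/(20/3) = 3/28
  n = 3: D(3) = 3(3 + 4/3) = 13; numerator = -2(3/28) - 1(-6/7) = 9/14; a_3 = (9/14)/(13) = 9/182
  n = 4: D(4) = 4(4 + 4/3) = 64/3; numerator = -2(9/182) - 1(3/28) = -75/364; a_4 = (-75/364)/(64/3) = -225/23296

r = 1; a_0 = 1; a_1 = -6/7; a_2 = 3/28; a_3 = 9/182; a_4 = -225/23296


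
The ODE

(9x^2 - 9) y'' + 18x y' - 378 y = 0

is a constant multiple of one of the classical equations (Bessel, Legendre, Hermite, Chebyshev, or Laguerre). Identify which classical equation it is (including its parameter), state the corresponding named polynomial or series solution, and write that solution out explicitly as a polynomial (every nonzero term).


All three coefficients share the factor -9; dividing through by -9 gives  (1 - x^2) y'' - 2x y' + 42 y = 0.
This matches the Legendre equation (1 - x^2) y'' - 2x y' + n(n+1) y = 0 (note the -2x y' term) with n(n+1) = 42, so n = 6; the polynomial solution is P_6(x).
With y = sum_k a_k x^k, matching x^k gives (k+2)(k+1) a_{k+2} = [k(k+1) - n(n+1)] a_k = (k - 6)(k + 7) a_k. The right side vanishes at k = 6, so the series with the parity of 6 terminates at degree 6.
Standard normalization (P_n(1) = 1): leading coefficient (2n)!/(2^n (n!)^2) = 479001600/(64*518400) = 231/16, so a_6 = 231/16. Work downward with a_k = (k+1)(k+2) a_{k+2} / ((k - 6)(k + 7)):
  a_4 = (5)(6)(231/16) / ((4 - 6)(4 + 7)) = (3465/8)/(-22) = -315/16
  a_2 = (3)(4)(-315/16) / ((2 - 6)(2 + 7)) = (-945/4)/(-36) = 105/16
  a_0 = (1)(2)(105/16) / ((0 - 6)(0 + 7)) = (105/8)/(-42) = -5/16
Hence P_6(x) = 231 x^6/16 - 315 x^4/16 + 105 x^2/16 - 5/16.

P_6(x); series = 231 x^6/16 - 315 x^4/16 + 105 x^2/16 - 5/16


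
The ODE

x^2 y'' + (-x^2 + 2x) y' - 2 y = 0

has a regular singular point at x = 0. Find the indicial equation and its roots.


Divide by x^2 to reach normal form y'' + P_1(x) y' + P_2(x) y = 0 with P_1(x) = -1 + 2/x and P_2(x) = -2/x^2.
x = 0 is a singular point because the y'-coefficient -1 + 2/x has a pole at x = 0 and the y-coefficient -2/x^2 has a pole at x = 0.
It is a regular singular point because x P_1(x) = p(x) = 2 - x and x^2 P_2(x) = q(x) = -2 are polynomials, hence analytic at x = 0.
p(0) = 2,  q(0) = -2.
Indicial equation: r(r-1) + p(0) r + q(0) = 0, i.e. r^2 + (p(0) - 1) r + q(0) = 0, i.e. r^2 + 1 r - 2 = 0.
Discriminant: (1)^2 - 4(-2) = 9, so r = (-1 ± 3)/2.
Solving: r_1 = 1, r_2 = -2.

indicial: r^2 + 1 r - 2 = 0; roots r_1 = 1, r_2 = -2


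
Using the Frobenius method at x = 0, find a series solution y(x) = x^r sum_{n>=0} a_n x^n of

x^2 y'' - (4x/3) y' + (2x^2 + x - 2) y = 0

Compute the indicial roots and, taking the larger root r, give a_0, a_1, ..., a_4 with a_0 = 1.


Write in Frobenius form y'' + (p(x)/x) y' + (q(x)/x^2) y = 0:
  p(x) = -4/3,  q(x) = 2x^2 + x - 2.
Indicial equation: r(r-1) + (-4/3) r + (-2) = 0 -> roots r_1 = 3, r_2 = -2/3.
Take r = r_1 = 3. Let y(x) = x^r sum_{n>=0} a_n x^n with a_0 = 1.
Substitute y = x^r sum a_n x^n and match x^{r+n}. The recurrence is
  D(n) a_n + 1 a_{n-1} + 2 a_{n-2} = 0,  where D(n) = (r+n)(r+n-1) + (-4/3)(r+n) + (-2).
  a_n = [-1 a_{n-1} - 2 a_{n-2}] / D(n).
Since the indicial polynomial factors as (r - r_1)(r - r_2), D(n) = (r_1 + n - r_1)(r_1 + n - r_2) = n(n + 11/3).
Evaluating step by step (a_0 = 1):
  n = 1: D(1) = 1(1 + 11/3) = 14/3; numerator = -1(1) = -1; a_1 = (-1)/(14/3) = -3/14
  n = 2: D(2) = 2(2 + 11/3) = 34/3; numerator = -1(-3/14) - 2(1) = -25/14; a_2 = (-25/14)/(34/3) = -75/476
  n = 3: D(3) = 3(3 + 11/3) = 20; numerator = -1(-75/476) - 2(-3/14) = 279/476; a_3 = (279/476)/(20) = 279/9520
  n = 4: D(4) = 4(4 + 11/3) = 92/3; numerator = -1(279/9520) - 2(-75/476) = 2721/9520; a_4 = (2721/9520)/(92/3) = 8163/875840

r = 3; a_0 = 1; a_1 = -3/14; a_2 = -75/476; a_3 = 279/9520; a_4 = 8163/875840


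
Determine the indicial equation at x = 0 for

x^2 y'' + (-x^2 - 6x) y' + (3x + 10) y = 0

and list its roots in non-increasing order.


Divide by x^2 to reach normal form y'' + P_1(x) y' + P_2(x) y = 0 with P_1(x) = -1 - 6/x and P_2(x) = 3/x + 10/x^2.
x = 0 is a singular point because the y'-coefficient -1 - 6/x has a pole at x = 0 and the y-coefficient 3/x + 10/x^2 has a pole at x = 0.
It is a regular singular point because x P_1(x) = p(x) = -x - 6 and x^2 P_2(x) = q(x) = 3x + 10 are polynomials, hence analytic at x = 0.
p(0) = -6,  q(0) = 10.
Indicial equation: r(r-1) + p(0) r + q(0) = 0, i.e. r^2 + (p(0) - 1) r + q(0) = 0, i.e. r^2 - 7 r + 10 = 0.
Discriminant: (-7)^2 - 4(10) = 9, so r = (7 ± 3)/2.
Solving: r_1 = 5, r_2 = 2.

indicial: r^2 - 7 r + 10 = 0; roots r_1 = 5, r_2 = 2


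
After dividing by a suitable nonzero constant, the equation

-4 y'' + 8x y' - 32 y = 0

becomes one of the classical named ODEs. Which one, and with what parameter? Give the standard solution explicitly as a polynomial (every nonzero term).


All three coefficients share the factor -4; dividing through by -4 gives  y'' - 2x y' + 8 y = 0.
This matches the Hermite equation y'' - 2x y' + 2n y = 0 with 2n = 8, so n = 4; the polynomial solution is H_4(x).
With y = sum_k a_k x^k, matching x^k gives (k+2)(k+1) a_{k+2} = 2(k - n) a_k = 2(k - 4) a_k. The right side vanishes at k = 4, so the series with the parity of 4 terminates at degree 4.
Standard normalization: leading coefficient of H_n is 2^n, so a_4 = 2^4 = 16. Work downward with a_k = (k+1)(k+2) a_{k+2} / (2(k - n)):
  a_2 = (3)(4)(16) / (2(2 - 4)) = 192/(-4) = -48
  a_0 = (1)(2)(-48) / (2(0 - 4)) = -96/(-8) = 12
Hence H_4(x) = 16 x^4 - 48 x^2 + 12.

H_4(x); series = 16 x^4 - 48 x^2 + 12


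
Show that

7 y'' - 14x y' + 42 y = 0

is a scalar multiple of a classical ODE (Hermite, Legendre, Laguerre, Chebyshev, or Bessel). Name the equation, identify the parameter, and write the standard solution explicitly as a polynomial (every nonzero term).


All three coefficients share the factor 7; dividing through by 7 gives  y'' - 2x y' + 6 y = 0.
This matches the Hermite equation y'' - 2x y' + 2n y = 0 with 2n = 6, so n = 3; the polynomial solution is H_3(x).
With y = sum_k a_k x^k, matching x^k gives (k+2)(k+1) a_{k+2} = 2(k - n) a_k = 2(k - 3) a_k. The right side vanishes at k = 3, so the series with the parity of 3 terminates at degree 3.
Standard normalization: leading coefficient of H_n is 2^n, so a_3 = 2^3 = 8. Work downward with a_k = (k+1)(k+2) a_{k+2} / (2(k - n)):
  a_1 = (2)(3)(8) / (2(1 - 3)) = 48/(-4) = -12
Hence H_3(x) = 8 x^3 - 12 x.

H_3(x); series = 8 x^3 - 12 x


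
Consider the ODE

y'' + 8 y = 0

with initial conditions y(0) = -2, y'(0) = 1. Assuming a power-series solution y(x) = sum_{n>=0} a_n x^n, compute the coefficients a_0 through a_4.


Ansatz: y(x) = sum_{n>=0} a_n x^n, so y'(x) = sum_{n>=1} n a_n x^(n-1) and y''(x) = sum_{n>=2} n(n-1) a_n x^(n-2).
Substitute into P(x) y'' + Q(x) y' + R(x) y = 0 with P(x) = 1, Q(x) = 0, R(x) = 8, and match powers of x.
Initial conditions: a_0 = -2, a_1 = 1.
Setting the coefficient of each power of x to zero and solving order by order (substituting the coefficients already found):
  x^0: 2 a_2 + 8 a_0 = 0  ->  2 a_2 = -8 a_0 = 16  ->  a_2 = 8
  x^1: 6 a_3 + 8 a_1 = 0  ->  6 a_3 = -8 a_1 = -8  ->  a_3 = -4/3
  x^2: 12 a_4 + 8 a_2 = 0  ->  12 a_4 = -8 a_2 = -64  ->  a_4 = -16/3
Truncated series: y(x) = -2 + x + 8 x^2 - (4/3) x^3 - (16/3) x^4 + O(x^5).

a_0 = -2; a_1 = 1; a_2 = 8; a_3 = -4/3; a_4 = -16/3


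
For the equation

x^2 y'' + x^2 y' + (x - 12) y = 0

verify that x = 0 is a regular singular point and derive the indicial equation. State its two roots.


Divide by x^2 to reach normal form y'' + P_1(x) y' + P_2(x) y = 0 with P_1(x) = 1 and P_2(x) = 1/x - 12/x^2.
x = 0 is a singular point because the y-coefficient 1/x - 12/x^2 has a pole at x = 0.
It is a regular singular point because x P_1(x) = p(x) = x and x^2 P_2(x) = q(x) = x - 12 are polynomials, hence analytic at x = 0.
p(0) = 0,  q(0) = -12.
Indicial equation: r(r-1) + p(0) r + q(0) = 0, i.e. r^2 + (p(0) - 1) r + q(0) = 0, i.e. r^2 - 1 r - 12 = 0.
Discriminant: (-1)^2 - 4(-12) = 49, so r = (1 ± 7)/2.
Solving: r_1 = 4, r_2 = -3.

indicial: r^2 - 1 r - 12 = 0; roots r_1 = 4, r_2 = -3


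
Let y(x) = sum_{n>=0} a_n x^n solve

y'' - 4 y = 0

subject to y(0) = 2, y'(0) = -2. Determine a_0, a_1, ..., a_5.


Ansatz: y(x) = sum_{n>=0} a_n x^n, so y'(x) = sum_{n>=1} n a_n x^(n-1) and y''(x) = sum_{n>=2} n(n-1) a_n x^(n-2).
Substitute into P(x) y'' + Q(x) y' + R(x) y = 0 with P(x) = 1, Q(x) = 0, R(x) = -4, and match powers of x.
Initial conditions: a_0 = 2, a_1 = -2.
Setting the coefficient of each power of x to zero and solving order by order (substituting the coefficients already found):
  x^0: 2 a_2 - 4 a_0 = 0  ->  2 a_2 = 4 a_0 = 8  ->  a_2 = 4
  x^1: 6 a_3 - 4 a_1 = 0  ->  6 a_3 = 4 a_1 = -8  ->  a_3 = -4/3
  x^2: 12 a_4 - 4 a_2 = 0  ->  12 a_4 = 4 a_2 = 16  ->  a_4 = 4/3
  x^3: 20 a_5 - 4 a_3 = 0  ->  20 a_5 = 4 a_3 = -16/3  ->  a_5 = -4/15
Truncated series: y(x) = 2 - 2 x + 4 x^2 - (4/3) x^3 + (4/3) x^4 - (4/15) x^5 + O(x^6).

a_0 = 2; a_1 = -2; a_2 = 4; a_3 = -4/3; a_4 = 4/3; a_5 = -4/15


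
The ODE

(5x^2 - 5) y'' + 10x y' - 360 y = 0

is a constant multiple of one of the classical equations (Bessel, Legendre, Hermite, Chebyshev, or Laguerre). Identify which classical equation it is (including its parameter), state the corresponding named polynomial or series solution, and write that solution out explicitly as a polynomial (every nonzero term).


All three coefficients share the factor -5; dividing through by -5 gives  (1 - x^2) y'' - 2x y' + 72 y = 0.
This matches the Legendre equation (1 - x^2) y'' - 2x y' + n(n+1) y = 0 (note the -2x y' term) with n(n+1) = 72, so n = 8; the polynomial solution is P_8(x).
With y = sum_k a_k x^k, matching x^k gives (k+2)(k+1) a_{k+2} = [k(k+1) - n(n+1)] a_k = (k - 8)(k + 9) a_k. The right side vanishes at k = 8, so the series with the parity of 8 terminates at degree 8.
Standard normalization (P_n(1) = 1): leading coefficient (2n)!/(2^n (n!)^2) = 20922789888000/(256*1625702400) = 6435/128, so a_8 = 6435/128. Work downward with a_k = (k+1)(k+2) a_{k+2} / ((k - 8)(k + 9)):
  a_6 = (7)(8)(6435/128) / ((6 - 8)(6 + 9)) = (45045/16)/(-30) = -3003/32
  a_4 = (5)(6)(-3003/32) / ((4 - 8)(4 + 9)) = (-45045/16)/(-52) = 3465/64
  a_2 = (3)(4)(3465/64) / ((2 - 8)(2 + 9)) = (10395/16)/(-66) = -315/32
  a_0 = (1)(2)(-315/32) / ((0 - 8)(0 + 9)) = (-315/16)/(-72) = 35/128
Hence P_8(x) = 6435 x^8/128 - 3003 x^6/32 + 3465 x^4/64 - 315 x^2/32 + 35/128.

P_8(x); series = 6435 x^8/128 - 3003 x^6/32 + 3465 x^4/64 - 315 x^2/32 + 35/128


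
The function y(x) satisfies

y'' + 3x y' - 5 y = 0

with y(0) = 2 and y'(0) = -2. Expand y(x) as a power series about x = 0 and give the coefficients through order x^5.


Ansatz: y(x) = sum_{n>=0} a_n x^n, so y'(x) = sum_{n>=1} n a_n x^(n-1) and y''(x) = sum_{n>=2} n(n-1) a_n x^(n-2).
Substitute into P(x) y'' + Q(x) y' + R(x) y = 0 with P(x) = 1, Q(x) = 3x, R(x) = -5, and match powers of x.
Initial conditions: a_0 = 2, a_1 = -2.
Setting the coefficient of each power of x to zero and solving order by order (substituting the coefficients already found):
  x^0: 2 a_2 - 5 a_0 = 0  ->  2 a_2 = 5 a_0 = 10  ->  a_2 = 5
  x^1: 6 a_3 - 2 a_1 = 0  ->  6 a_3 = 2 a_1 = -4  ->  a_3 = -2/3
  x^2: 12 a_4 + a_2 = 0  ->  12 a_4 = -a_2 = -5  ->  a_4 = -5/12
  x^3: 20 a_5 + 4 a_3 = 0  ->  20 a_5 = -4 a_3 = 8/3  ->  a_5 = 2/15
Truncated series: y(x) = 2 - 2 x + 5 x^2 - (2/3) x^3 - (5/12) x^4 + (2/15) x^5 + O(x^6).

a_0 = 2; a_1 = -2; a_2 = 5; a_3 = -2/3; a_4 = -5/12; a_5 = 2/15


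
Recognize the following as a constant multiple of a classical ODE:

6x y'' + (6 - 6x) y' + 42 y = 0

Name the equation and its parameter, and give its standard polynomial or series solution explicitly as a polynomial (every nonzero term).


All three coefficients share the factor 6; dividing through by 6 gives  x y'' + (1 - x) y' + 7 y = 0.
This matches the Laguerre equation x y'' + (1 - x) y' + n y = 0 with n = 7; the polynomial solution is L_7(x).
With y = sum_k a_k x^k, matching x^k gives (k+1)k a_{k+1} + (k+1) a_{k+1} - k a_k + n a_k = 0, i.e. (k+1)^2 a_{k+1} = (k - n) a_k = (k - 7) a_k. The right side vanishes at k = 7, so the series terminates at degree 7.
Standard normalization L_n(0) = 1 gives a_0 = 1. Work upward with a_{k+1} = (k - 7) a_k / (k+1)^2:
  a_1 = (0 - 7)(1) / 1^2 = -7/1 = -7
  a_2 = (1 - 7)(-7) / 2^2 = 42/4 = 21/2
  a_3 = (2 - 7)(21/2) / 3^2 = (-105/2)/9 = -35/6
  a_4 = (3 - 7)(-35/6) / 4^2 = (70/3)/16 = 35/24
  a_5 = (4 - 7)(35/24) / 5^2 = (-35/8)/25 = -7/40
  a_6 = (5 - 7)(-7/40) / 6^2 = (7/20)/36 = 7/720
  a_7 = (6 - 7)(7/720) / 7^2 = (-7/720)/49 = -1/5040
Hence L_7(x) = -x^7/5040 + 7 x^6/720 - 7 x^5/40 + 35 x^4/24 - 35 x^3/6 + 21 x^2/2 - 7 x + 1.

L_7(x); series = -x^7/5040 + 7 x^6/720 - 7 x^5/40 + 35 x^4/24 - 35 x^3/6 + 21 x^2/2 - 7 x + 1


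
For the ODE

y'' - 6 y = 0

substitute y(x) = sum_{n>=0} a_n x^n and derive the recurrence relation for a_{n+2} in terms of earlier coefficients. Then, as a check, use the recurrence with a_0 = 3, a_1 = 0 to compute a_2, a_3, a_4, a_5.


Substitute y = sum_n a_n x^n into y'' + (const) y = 0.
y''(x) = sum_{n>=0} (n+2)(n+1) a_{n+2} x^n.
The ODE becomes sum_n [(n+2)(n+1) a_{n+2} - 6 a_n] x^n = 0.
Setting each coefficient to zero gives the recurrence:
  (n+2)(n+1) a_{n+2} - 6 a_n = 0,
  a_{n+2} = 6 / ((n+1)(n+2)) a_n.

Check with a_0 = 3, a_1 = 0 (apply the recurrence for n = 0, 1, 2, 3): a_0 = 3, a_1 = 0, a_2 = 9, a_3 = 0, a_4 = 9/2, a_5 = 0.

a_{n+2} = 6/((n+1)(n+2)) * a_n; check: a_0 = 3, a_1 = 0, a_2 = 9, a_3 = 0, a_4 = 9/2, a_5 = 0


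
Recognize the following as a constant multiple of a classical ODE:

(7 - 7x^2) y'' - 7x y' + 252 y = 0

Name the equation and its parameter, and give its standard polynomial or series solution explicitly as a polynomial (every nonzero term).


All three coefficients share the factor 7; dividing through by 7 gives  (1 - x^2) y'' - x y' + 36 y = 0.
This matches the Chebyshev equation (1 - x^2) y'' - x y' + n^2 y = 0 (note the -x y' term, not -2x y') with n^2 = 36, so n = 6; the polynomial solution is T_6(x).
With y = sum_k a_k x^k, matching x^k gives (k+2)(k+1) a_{k+2} = (k^2 - n^2) a_k = (k - 6)(k + 6) a_k. The right side vanishes at k = 6, so the series with the parity of 6 terminates at degree 6.
Standard normalization: leading coefficient of T_n is 2^(n-1), so a_6 = 2^5 = 32. Work downward with a_k = (k+1)(k+2) a_{k+2} / ((k - 6)(k + 6)):
  a_4 = (5)(6)(32) / ((4 - 6)(4 + 6)) = 960/(-20) = -48
  a_2 = (3)(4)(-48) / ((2 - 6)(2 + 6)) = -576/(-32) = 18
  a_0 = (1)(2)(18) / ((0 - 6)(0 + 6)) = 36/(-36) = -1
Hence T_6(x) = 32 x^6 - 48 x^4 + 18 x^2 - 1.

T_6(x); series = 32 x^6 - 48 x^4 + 18 x^2 - 1


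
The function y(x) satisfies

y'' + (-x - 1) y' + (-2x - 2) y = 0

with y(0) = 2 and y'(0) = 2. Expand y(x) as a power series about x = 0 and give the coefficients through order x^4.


Ansatz: y(x) = sum_{n>=0} a_n x^n, so y'(x) = sum_{n>=1} n a_n x^(n-1) and y''(x) = sum_{n>=2} n(n-1) a_n x^(n-2).
Substitute into P(x) y'' + Q(x) y' + R(x) y = 0 with P(x) = 1, Q(x) = -x - 1, R(x) = -2x - 2, and match powers of x.
Initial conditions: a_0 = 2, a_1 = 2.
Setting the coefficient of each power of x to zero and solving order by order (substituting the coefficients already found):
  x^0: 2 a_2 - a_1 - 2 a_0 = 0  ->  2 a_2 = a_1 + 2 a_0 = 6  ->  a_2 = 3
  x^1: 6 a_3 - 2 a_2 - 3 a_1 - 2 a_0 = 0  ->  6 a_3 = 2 a_2 + 3 a_1 + 2 a_0 = 16  ->  a_3 = 8/3
  x^2: 12 a_4 - 3 a_3 - 4 a_2 - 2 a_1 = 0  ->  12 a_4 = 3 a_3 + 4 a_2 + 2 a_1 = 24  ->  a_4 = 2
Truncated series: y(x) = 2 + 2 x + 3 x^2 + (8/3) x^3 + 2 x^4 + O(x^5).

a_0 = 2; a_1 = 2; a_2 = 3; a_3 = 8/3; a_4 = 2


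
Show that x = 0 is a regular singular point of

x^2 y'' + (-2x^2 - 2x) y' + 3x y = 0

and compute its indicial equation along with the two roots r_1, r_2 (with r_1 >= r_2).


Divide by x^2 to reach normal form y'' + P_1(x) y' + P_2(x) y = 0 with P_1(x) = -2 - 2/x and P_2(x) = 3/x.
x = 0 is a singular point because the y'-coefficient -2 - 2/x has a pole at x = 0 and the y-coefficient 3/x has a pole at x = 0.
It is a regular singular point because x P_1(x) = p(x) = -2x - 2 and x^2 P_2(x) = q(x) = 3x are polynomials, hence analytic at x = 0.
p(0) = -2,  q(0) = 0.
Indicial equation: r(r-1) + p(0) r + q(0) = 0, i.e. r^2 + (p(0) - 1) r + q(0) = 0, i.e. r^2 - 3 r = 0.
Discriminant: (-3)^2 - 4(0) = 9, so r = (3 ± 3)/2.
Solving: r_1 = 3, r_2 = 0.

indicial: r^2 - 3 r = 0; roots r_1 = 3, r_2 = 0


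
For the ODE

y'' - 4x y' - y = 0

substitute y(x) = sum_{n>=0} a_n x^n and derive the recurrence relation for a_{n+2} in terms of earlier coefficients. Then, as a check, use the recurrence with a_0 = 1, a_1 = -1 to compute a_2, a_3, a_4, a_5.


Substitute y = sum_n a_n x^n.
y''(x) has coefficient (n+2)(n+1) a_{n+2} at x^n;
-4 x y'(x) has coefficient -4 n a_n at x^n (shift);
-y(x) has coefficient -1 a_n at x^n.
Matching x^n: (n+2)(n+1) a_{n+2} + (-4n - 1) a_n = 0.
Thus a_{n+2} = (4n + 1) / ((n+1)(n+2)) * a_n.

Check with a_0 = 1, a_1 = -1 (apply the recurrence for n = 0, 1, 2, 3): a_0 = 1, a_1 = -1, a_2 = 1/2, a_3 = -5/6, a_4 = 3/8, a_5 = -13/24.

a_(n+2) = (4n + 1) / ((n+1)(n+2)) * a_n; check: a_0 = 1, a_1 = -1, a_2 = 1/2, a_3 = -5/6, a_4 = 3/8, a_5 = -13/24
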